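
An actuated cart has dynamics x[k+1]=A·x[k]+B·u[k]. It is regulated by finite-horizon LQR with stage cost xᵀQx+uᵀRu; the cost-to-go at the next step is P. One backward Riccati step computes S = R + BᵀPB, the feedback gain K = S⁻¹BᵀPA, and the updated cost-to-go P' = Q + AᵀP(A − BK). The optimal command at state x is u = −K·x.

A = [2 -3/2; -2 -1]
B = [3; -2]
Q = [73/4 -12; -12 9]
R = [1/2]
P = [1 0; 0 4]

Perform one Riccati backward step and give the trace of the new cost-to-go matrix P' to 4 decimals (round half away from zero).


34.0392

BᵀP = [3.0000 -8.0000]
S = R + BᵀPB = [1/2] + [25.0000] = [25.5000]
BᵀPA = [22.0000 3.5000]
K = S⁻¹·BᵀPA = [0.8627 0.1373]
A−BK = [-0.5882 -1.9118; -0.2745 -0.7255]
AᵀP(A−BK) = [1.0196 1.9804; 1.9804 5.7696]
P' = Q + AᵀP(A−BK) = [19.2696 -10.0196; -10.0196 14.7696]
tr(P') = 34.0392


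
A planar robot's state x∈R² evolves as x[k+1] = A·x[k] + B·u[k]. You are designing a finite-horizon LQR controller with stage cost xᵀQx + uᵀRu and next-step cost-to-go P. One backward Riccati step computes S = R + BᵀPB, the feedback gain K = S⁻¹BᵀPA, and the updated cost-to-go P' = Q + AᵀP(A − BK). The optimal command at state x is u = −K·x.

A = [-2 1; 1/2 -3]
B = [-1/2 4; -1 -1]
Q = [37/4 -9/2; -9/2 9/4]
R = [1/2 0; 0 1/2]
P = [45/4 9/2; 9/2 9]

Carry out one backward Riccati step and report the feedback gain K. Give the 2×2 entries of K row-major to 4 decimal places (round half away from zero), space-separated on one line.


BᵀP = [-10.1250 -11.2500; 40.5000 9.0000]
S = R + BᵀPB = [1/2 0; 0 1/2] + [16.3125 -29.2500; -29.2500 153.0000] = [16.8125 -29.2500; -29.2500 153.5000]
BᵀPA = [14.6250 23.6250; -76.5000 13.5000]
K = S⁻¹·BᵀPA = [0.0042 2.3310; -0.4976 0.5321]
A−BK = [-0.0076 0.0370; 0.0067 -0.1369]
AᵀP(A−BK) = [0.1244 -0.1330; -0.1330 2.9968]
P' = Q + AᵀP(A−BK) = [9.3744 -4.6330; -4.6330 5.2468]
tr(P') = 14.6212

0.0042 2.3310 -0.4976 0.5321


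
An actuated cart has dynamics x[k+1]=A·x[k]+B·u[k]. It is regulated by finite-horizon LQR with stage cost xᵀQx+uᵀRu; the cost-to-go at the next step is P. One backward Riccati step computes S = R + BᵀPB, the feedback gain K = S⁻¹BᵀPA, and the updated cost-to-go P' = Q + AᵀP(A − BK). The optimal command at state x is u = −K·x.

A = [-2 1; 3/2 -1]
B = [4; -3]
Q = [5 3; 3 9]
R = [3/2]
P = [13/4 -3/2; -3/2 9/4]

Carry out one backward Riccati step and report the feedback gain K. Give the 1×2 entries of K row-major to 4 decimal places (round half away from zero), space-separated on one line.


-0.4932 0.2756

BᵀP = [17.5000 -12.7500]
S = R + BᵀPB = [3/2] + [108.2500] = [109.7500]
BᵀPA = [-54.1250 30.2500]
K = S⁻¹·BᵀPA = [-0.4932 0.2756]
A−BK = [-0.0273 -0.1025; 0.0205 -0.1731]
AᵀP(A−BK) = [0.3699 -0.2067; -0.2067 0.1623]
P' = Q + AᵀP(A−BK) = [5.3699 2.7933; 2.7933 9.1623]
tr(P') = 14.5322


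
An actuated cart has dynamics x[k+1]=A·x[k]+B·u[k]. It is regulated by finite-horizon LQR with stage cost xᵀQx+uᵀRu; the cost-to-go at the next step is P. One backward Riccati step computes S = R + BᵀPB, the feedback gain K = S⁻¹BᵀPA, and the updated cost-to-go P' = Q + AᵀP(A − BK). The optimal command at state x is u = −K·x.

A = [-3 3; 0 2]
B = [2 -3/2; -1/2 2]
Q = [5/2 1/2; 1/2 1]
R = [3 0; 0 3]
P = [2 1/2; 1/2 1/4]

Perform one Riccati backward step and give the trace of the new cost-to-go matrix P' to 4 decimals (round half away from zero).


15.8766

BᵀP = [3.7500 0.8750; -2.0000 -0.2500]
S = R + BᵀPB = [3 0; 0 3] + [7.0625 -3.8750; -3.8750 2.5000] = [10.0625 -3.8750; -3.8750 5.5000]
BᵀPA = [-11.2500 13.0000; 6.0000 -6.5000]
K = S⁻¹·BᵀPA = [-0.9578 1.1484; 0.4161 -0.3727]
A−BK = [-0.4603 0.1441; -1.3111 3.3196]
AᵀP(A−BK) = [4.7284 -5.8442; -5.8442 7.6482]
P' = Q + AᵀP(A−BK) = [7.2284 -5.3442; -5.3442 8.6482]
tr(P') = 15.8766


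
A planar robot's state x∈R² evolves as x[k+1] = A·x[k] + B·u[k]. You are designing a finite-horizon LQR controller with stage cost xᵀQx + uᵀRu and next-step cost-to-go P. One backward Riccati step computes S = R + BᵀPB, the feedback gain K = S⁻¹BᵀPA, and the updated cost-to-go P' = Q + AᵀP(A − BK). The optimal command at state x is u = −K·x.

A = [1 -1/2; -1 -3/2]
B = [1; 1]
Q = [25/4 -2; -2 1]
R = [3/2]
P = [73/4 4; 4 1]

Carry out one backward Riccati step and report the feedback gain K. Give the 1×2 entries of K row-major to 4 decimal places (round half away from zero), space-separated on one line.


0.6000 -0.6478

BᵀP = [22.2500 5.0000]
S = R + BᵀPB = [3/2] + [27.2500] = [28.7500]
BᵀPA = [17.2500 -18.6250]
K = S⁻¹·BᵀPA = [0.6000 -0.6478]
A−BK = [0.4000 0.1478; -1.6000 -0.8522]
AᵀP(A−BK) = [0.9000 -0.4500; -0.4500 0.7467]
P' = Q + AᵀP(A−BK) = [7.1500 -2.4500; -2.4500 1.7467]
tr(P') = 8.8967


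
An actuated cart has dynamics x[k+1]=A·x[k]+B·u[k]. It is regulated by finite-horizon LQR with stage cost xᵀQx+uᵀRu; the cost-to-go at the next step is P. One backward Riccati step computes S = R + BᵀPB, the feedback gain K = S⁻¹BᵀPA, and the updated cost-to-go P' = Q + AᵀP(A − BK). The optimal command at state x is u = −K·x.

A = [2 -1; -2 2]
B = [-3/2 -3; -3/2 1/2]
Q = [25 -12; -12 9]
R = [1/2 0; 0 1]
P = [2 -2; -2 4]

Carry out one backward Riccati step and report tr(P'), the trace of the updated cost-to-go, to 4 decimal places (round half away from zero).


BᵀP = [0.0000 -3.0000; -7.0000 8.0000]
S = R + BᵀPB = [1/2 0; 0 1] + [4.5000 -1.5000; -1.5000 25.0000] = [5.0000 -1.5000; -1.5000 26.0000]
BᵀPA = [6.0000 -6.0000; -30.0000 23.0000]
K = S⁻¹·BᵀPA = [0.8689 -0.9511; -1.1037 0.8297]
A−BK = [-0.0078 0.0626; -0.1448 0.1585]
AᵀP(A−BK) = [1.6751 -1.4012; -1.4012 1.2094]
P' = Q + AᵀP(A−BK) = [26.6751 -13.4012; -13.4012 10.2094]
tr(P') = 36.8845

36.8845


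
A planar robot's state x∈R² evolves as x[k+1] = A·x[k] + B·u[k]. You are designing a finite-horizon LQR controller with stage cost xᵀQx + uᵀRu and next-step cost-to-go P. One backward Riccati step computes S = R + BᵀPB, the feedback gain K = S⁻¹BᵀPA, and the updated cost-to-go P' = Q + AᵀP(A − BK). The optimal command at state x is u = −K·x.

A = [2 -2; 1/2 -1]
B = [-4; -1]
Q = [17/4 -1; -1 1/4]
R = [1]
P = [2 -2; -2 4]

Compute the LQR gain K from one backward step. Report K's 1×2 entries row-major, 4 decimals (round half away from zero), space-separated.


BᵀP = [-6.0000 4.0000]
S = R + BᵀPB = [1] + [20.0000] = [21.0000]
BᵀPA = [-10.0000 8.0000]
K = S⁻¹·BᵀPA = [-0.4762 0.3810]
A−BK = [0.0952 -0.4762; 0.0238 -0.6190]
AᵀP(A−BK) = [0.2381 -0.1905; -0.1905 0.9524]
P' = Q + AᵀP(A−BK) = [4.4881 -1.1905; -1.1905 1.2024]
tr(P') = 5.6905

-0.4762 0.3810


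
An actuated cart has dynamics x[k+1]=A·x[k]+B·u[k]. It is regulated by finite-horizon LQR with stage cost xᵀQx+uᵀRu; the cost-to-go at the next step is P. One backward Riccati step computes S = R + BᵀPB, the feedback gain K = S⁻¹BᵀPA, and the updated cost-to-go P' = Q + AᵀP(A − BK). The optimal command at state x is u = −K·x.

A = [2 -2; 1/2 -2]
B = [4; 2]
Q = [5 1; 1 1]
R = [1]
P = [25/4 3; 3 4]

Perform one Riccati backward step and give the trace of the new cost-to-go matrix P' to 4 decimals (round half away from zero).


BᵀP = [31.0000 20.0000]
S = R + BᵀPB = [1] + [164.0000] = [165.0000]
BᵀPA = [72.0000 -102.0000]
K = S⁻¹·BᵀPA = [0.4364 -0.6182]
A−BK = [0.2545 0.4727; -0.3727 -0.7636]
AᵀP(A−BK) = [0.5818 0.5091; 0.5091 1.9455]
P' = Q + AᵀP(A−BK) = [5.5818 1.5091; 1.5091 2.9455]
tr(P') = 8.5273

8.5273


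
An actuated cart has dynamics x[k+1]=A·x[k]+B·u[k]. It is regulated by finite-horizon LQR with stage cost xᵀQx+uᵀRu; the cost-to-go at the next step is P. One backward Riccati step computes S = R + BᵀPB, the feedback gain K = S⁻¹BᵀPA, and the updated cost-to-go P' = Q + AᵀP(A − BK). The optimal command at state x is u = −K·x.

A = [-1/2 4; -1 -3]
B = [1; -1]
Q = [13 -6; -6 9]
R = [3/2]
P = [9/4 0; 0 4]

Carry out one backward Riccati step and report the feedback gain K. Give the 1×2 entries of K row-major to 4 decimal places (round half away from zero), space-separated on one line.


BᵀP = [2.2500 -4.0000]
S = R + BᵀPB = [3/2] + [6.2500] = [7.7500]
BᵀPA = [2.8750 21.0000]
K = S⁻¹·BᵀPA = [0.3710 2.7097]
A−BK = [-0.8710 1.2903; -0.6290 -0.2903]
AᵀP(A−BK) = [3.4960 -0.2903; -0.2903 15.0968]
P' = Q + AᵀP(A−BK) = [16.4960 -6.2903; -6.2903 24.0968]
tr(P') = 40.5927

0.3710 2.7097


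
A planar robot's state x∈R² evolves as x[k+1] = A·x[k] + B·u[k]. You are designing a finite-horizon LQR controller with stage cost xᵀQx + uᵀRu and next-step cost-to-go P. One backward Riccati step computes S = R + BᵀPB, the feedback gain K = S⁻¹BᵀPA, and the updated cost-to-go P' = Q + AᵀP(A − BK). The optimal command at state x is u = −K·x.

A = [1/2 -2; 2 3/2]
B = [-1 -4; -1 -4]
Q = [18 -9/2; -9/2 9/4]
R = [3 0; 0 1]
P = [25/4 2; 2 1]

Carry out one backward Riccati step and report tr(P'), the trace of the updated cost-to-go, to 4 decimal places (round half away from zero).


BᵀP = [-8.2500 -3.0000; -33.0000 -12.0000]
S = R + BᵀPB = [3 0; 0 1] + [11.2500 45.0000; 45.0000 180.0000] = [14.2500 45.0000; 45.0000 181.0000]
BᵀPA = [-10.1250 12.0000; -40.5000 48.0000]
K = S⁻¹·BᵀPA = [-0.0183 0.0217; -0.2192 0.2598]
A−BK = [-0.3951 -0.9391; 1.1049 2.5609]
AᵀP(A−BK) = [0.4993 0.9915; 0.9915 2.5193]
P' = Q + AᵀP(A−BK) = [18.4993 -3.5085; -3.5085 4.7693]
tr(P') = 23.2686

23.2686


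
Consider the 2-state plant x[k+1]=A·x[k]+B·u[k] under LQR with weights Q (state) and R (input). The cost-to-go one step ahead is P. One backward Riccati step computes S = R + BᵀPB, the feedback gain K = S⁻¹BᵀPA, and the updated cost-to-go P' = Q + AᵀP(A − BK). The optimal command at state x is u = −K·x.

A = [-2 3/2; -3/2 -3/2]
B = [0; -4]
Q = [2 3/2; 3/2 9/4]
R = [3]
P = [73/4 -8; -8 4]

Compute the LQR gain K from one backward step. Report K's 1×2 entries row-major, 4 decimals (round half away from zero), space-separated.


BᵀP = [32.0000 -16.0000]
S = R + BᵀPB = [3] + [64.0000] = [67.0000]
BᵀPA = [-40.0000 72.0000]
K = S⁻¹·BᵀPA = [-0.5970 1.0746]
A−BK = [-2.0000 1.5000; -3.8881 2.7985]
AᵀP(A−BK) = [10.1194 -8.7649; -8.7649 8.6894]
P' = Q + AᵀP(A−BK) = [12.1194 -7.2649; -7.2649 10.9394]
tr(P') = 23.0588

-0.5970 1.0746


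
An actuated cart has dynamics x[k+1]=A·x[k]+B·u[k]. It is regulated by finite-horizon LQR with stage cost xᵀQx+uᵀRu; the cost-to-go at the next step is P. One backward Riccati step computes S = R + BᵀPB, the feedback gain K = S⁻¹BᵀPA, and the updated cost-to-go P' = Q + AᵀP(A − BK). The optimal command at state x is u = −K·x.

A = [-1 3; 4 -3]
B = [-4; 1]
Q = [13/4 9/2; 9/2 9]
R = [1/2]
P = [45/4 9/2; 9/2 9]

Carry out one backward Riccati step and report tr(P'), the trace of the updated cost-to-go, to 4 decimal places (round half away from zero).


BᵀP = [-40.5000 -9.0000]
S = R + BᵀPB = [1/2] + [153.0000] = [153.5000]
BᵀPA = [4.5000 -94.5000]
K = S⁻¹·BᵀPA = [0.0293 -0.6156]
A−BK = [-0.8827 0.5375; 3.9707 -2.3844]
AᵀP(A−BK) = [119.1181 -71.4796; -71.4796 43.0725]
P' = Q + AᵀP(A−BK) = [122.3681 -66.9796; -66.9796 52.0725]
tr(P') = 174.4406

174.4406


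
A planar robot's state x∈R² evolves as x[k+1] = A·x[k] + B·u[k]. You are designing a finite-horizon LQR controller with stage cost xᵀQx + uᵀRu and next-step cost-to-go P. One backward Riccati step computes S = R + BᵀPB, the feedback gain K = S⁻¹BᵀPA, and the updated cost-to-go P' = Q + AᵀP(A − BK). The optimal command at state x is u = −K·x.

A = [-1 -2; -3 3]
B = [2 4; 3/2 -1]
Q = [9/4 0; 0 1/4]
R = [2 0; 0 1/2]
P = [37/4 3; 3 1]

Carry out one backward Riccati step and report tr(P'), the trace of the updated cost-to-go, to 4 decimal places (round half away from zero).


BᵀP = [23.0000 7.5000; 34.0000 11.0000]
S = R + BᵀPB = [2 0; 0 1/2] + [57.2500 84.5000; 84.5000 125.0000] = [59.2500 84.5000; 84.5000 125.5000]
BᵀPA = [-45.5000 -23.5000; -67.0000 -35.0000]
K = S⁻¹·BᵀPA = [-0.1649 0.0279; -0.4228 -0.2977]
A−BK = [1.0211 -0.8651; -3.1755 2.6605]
AᵀP(A−BK) = [0.4170 -0.1744; -0.1744 0.2372]
P' = Q + AᵀP(A−BK) = [2.6670 -0.1744; -0.1744 0.4872]
tr(P') = 3.1542

3.1542


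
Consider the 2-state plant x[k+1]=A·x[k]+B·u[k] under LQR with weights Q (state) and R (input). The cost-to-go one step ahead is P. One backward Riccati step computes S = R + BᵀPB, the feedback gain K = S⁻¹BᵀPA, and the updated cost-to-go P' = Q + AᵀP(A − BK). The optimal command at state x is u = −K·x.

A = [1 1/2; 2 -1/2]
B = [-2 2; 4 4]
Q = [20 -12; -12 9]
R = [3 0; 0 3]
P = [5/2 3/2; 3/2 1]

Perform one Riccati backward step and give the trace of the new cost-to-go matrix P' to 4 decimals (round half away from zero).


BᵀP = [1.0000 1.0000; 11.0000 7.0000]
S = R + BᵀPB = [3 0; 0 3] + [2.0000 6.0000; 6.0000 50.0000] = [5.0000 6.0000; 6.0000 53.0000]
BᵀPA = [3.0000 0.0000; 25.0000 2.0000]
K = S⁻¹·BᵀPA = [0.0393 -0.0524; 0.4672 0.0437]
A−BK = [0.1441 0.3079; -0.0262 -0.4651]
AᵀP(A−BK) = [0.7009 0.0655; 0.0655 0.0377]
P' = Q + AᵀP(A−BK) = [20.7009 -11.9345; -11.9345 9.0377]
tr(P') = 29.7385

29.7385


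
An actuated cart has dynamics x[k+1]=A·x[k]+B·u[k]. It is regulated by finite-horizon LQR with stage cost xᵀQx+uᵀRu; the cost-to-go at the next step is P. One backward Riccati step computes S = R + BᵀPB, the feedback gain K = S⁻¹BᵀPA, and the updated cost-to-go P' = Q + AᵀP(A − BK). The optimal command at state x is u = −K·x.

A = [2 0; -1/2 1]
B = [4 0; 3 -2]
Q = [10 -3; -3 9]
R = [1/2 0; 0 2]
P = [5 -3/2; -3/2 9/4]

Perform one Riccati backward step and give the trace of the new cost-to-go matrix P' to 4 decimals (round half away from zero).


BᵀP = [15.5000 0.7500; 3.0000 -4.5000]
S = R + BᵀPB = [1/2 0; 0 2] + [64.2500 -1.5000; -1.5000 9.0000] = [64.7500 -1.5000; -1.5000 11.0000]
BᵀPA = [30.6250 0.7500; 8.2500 -4.5000]
K = S⁻¹·BᵀPA = [0.4919 0.0021; 0.8171 -0.4088]
A−BK = [0.0324 -0.0085; -0.3415 0.1761]
AᵀP(A−BK) = [1.7571 -0.8171; -0.8171 0.4088]
P' = Q + AᵀP(A−BK) = [11.7571 -3.8171; -3.8171 9.4088]
tr(P') = 21.1659

21.1659


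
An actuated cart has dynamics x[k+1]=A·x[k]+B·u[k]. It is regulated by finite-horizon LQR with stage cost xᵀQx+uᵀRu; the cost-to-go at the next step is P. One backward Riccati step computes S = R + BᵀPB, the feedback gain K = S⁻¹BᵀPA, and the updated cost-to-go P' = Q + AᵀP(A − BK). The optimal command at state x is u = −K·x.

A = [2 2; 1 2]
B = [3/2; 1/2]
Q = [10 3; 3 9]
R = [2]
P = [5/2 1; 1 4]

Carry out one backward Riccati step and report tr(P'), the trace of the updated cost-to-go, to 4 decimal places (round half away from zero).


BᵀP = [4.2500 3.5000]
S = R + BᵀPB = [2] + [8.1250] = [10.1250]
BᵀPA = [12.0000 15.5000]
K = S⁻¹·BᵀPA = [1.1852 1.5309]
A−BK = [0.2222 -0.2963; 0.4074 1.2346]
AᵀP(A−BK) = [3.7778 5.6296; 5.6296 10.2716]
P' = Q + AᵀP(A−BK) = [13.7778 8.6296; 8.6296 19.2716]
tr(P') = 33.0494

33.0494


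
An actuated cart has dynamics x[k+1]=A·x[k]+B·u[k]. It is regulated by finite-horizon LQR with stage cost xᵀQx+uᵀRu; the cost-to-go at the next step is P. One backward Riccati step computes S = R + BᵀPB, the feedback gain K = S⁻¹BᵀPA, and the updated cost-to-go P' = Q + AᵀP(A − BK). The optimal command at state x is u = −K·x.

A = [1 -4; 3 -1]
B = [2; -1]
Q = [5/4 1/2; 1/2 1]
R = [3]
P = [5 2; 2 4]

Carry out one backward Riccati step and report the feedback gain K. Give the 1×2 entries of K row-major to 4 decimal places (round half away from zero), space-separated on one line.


BᵀP = [8.0000 0.0000]
S = R + BᵀPB = [3] + [16.0000] = [19.0000]
BᵀPA = [8.0000 -32.0000]
K = S⁻¹·BᵀPA = [0.4211 -1.6842]
A−BK = [0.1579 -0.6316; 3.4211 -2.6842]
AᵀP(A−BK) = [49.6316 -44.5263; -44.5263 46.1053]
P' = Q + AᵀP(A−BK) = [50.8816 -44.0263; -44.0263 47.1053]
tr(P') = 97.9868

0.4211 -1.6842


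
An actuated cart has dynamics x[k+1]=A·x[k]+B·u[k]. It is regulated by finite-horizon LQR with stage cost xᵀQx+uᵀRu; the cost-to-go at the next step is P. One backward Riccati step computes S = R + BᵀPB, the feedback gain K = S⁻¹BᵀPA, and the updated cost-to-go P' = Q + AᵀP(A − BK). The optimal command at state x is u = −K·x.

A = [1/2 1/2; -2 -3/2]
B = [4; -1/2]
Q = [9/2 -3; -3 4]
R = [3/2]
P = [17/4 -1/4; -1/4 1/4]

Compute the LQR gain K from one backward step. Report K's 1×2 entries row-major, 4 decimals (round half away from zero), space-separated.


0.1532 0.1453

BᵀP = [17.1250 -1.1250]
S = R + BᵀPB = [3/2] + [69.0625] = [70.5625]
BᵀPA = [10.8125 10.2500]
K = S⁻¹·BᵀPA = [0.1532 0.1453]
A−BK = [-0.1129 -0.0810; -1.9234 -1.4274]
AᵀP(A−BK) = [0.9057 0.6794; 0.6794 0.5111]
P' = Q + AᵀP(A−BK) = [5.4057 -2.3206; -2.3206 4.5111]
tr(P') = 9.9167


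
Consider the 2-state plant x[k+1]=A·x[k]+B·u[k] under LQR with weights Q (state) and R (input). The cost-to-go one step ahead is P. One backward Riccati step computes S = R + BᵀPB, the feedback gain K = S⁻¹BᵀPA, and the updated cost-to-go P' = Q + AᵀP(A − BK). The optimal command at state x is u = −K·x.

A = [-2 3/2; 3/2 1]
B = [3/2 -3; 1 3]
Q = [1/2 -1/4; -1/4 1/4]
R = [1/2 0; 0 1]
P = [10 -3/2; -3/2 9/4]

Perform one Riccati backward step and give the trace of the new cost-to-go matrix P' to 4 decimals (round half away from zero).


1.5602

BᵀP = [13.5000 0.0000; -34.5000 11.2500]
S = R + BᵀPB = [1/2 0; 0 1] + [20.2500 -40.5000; -40.5000 137.2500] = [20.7500 -40.5000; -40.5000 138.2500]
BᵀPA = [-27.0000 20.2500; 85.8750 -40.5000]
K = S⁻¹·BᵀPA = [-0.2074 0.9437; 0.5604 -0.0165]
A−BK = [-0.0077 0.0350; 0.0263 0.1057]
AᵀP(A−BK) = [0.3383 -0.1037; -0.1037 0.4719]
P' = Q + AᵀP(A−BK) = [0.8383 -0.3537; -0.3537 0.7219]
tr(P') = 1.5602


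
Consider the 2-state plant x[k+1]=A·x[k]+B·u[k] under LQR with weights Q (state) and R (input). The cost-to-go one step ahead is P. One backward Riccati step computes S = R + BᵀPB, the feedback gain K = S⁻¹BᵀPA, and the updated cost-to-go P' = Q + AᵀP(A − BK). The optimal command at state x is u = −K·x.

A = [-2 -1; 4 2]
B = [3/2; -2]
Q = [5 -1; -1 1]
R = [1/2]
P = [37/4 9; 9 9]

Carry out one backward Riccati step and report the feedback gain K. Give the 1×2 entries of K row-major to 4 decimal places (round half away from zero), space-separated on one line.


BᵀP = [-4.1250 -4.5000]
S = R + BᵀPB = [1/2] + [2.8125] = [3.3125]
BᵀPA = [-9.7500 -4.8750]
K = S⁻¹·BᵀPA = [-2.9434 -1.4717]
A−BK = [2.4151 1.2075; -1.8868 -0.9434]
AᵀP(A−BK) = [8.3019 4.1509; 4.1509 2.0755]
P' = Q + AᵀP(A−BK) = [13.3019 3.1509; 3.1509 3.0755]
tr(P') = 16.3774

-2.9434 -1.4717


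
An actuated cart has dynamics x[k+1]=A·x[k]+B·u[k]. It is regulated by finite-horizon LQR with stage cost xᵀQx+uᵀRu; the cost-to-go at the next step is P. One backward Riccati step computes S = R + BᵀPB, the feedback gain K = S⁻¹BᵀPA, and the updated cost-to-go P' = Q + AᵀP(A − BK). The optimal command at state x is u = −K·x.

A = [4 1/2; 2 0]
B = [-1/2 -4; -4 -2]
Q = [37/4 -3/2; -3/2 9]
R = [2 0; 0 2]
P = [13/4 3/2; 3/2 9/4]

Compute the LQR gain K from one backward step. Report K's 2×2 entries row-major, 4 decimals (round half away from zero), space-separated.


BᵀP = [-7.6250 -9.7500; -16.0000 -10.5000]
S = R + BᵀPB = [2 0; 0 2] + [42.8125 50.0000; 50.0000 85.0000] = [44.8125 50.0000; 50.0000 87.0000]
BᵀPA = [-50.0000 -3.8125; -85.0000 -8.0000]
K = S⁻¹·BᵀPA = [-0.0715 0.0488; -0.9359 -0.1200]
A−BK = [0.2206 0.0443; -0.1578 -0.0447]
AᵀP(A−BK) = [1.8718 0.2400; 0.2400 0.0385]
P' = Q + AᵀP(A−BK) = [11.1218 -1.2600; -1.2600 9.0385]
tr(P') = 20.1604

-0.0715 0.0488 -0.9359 -0.1200


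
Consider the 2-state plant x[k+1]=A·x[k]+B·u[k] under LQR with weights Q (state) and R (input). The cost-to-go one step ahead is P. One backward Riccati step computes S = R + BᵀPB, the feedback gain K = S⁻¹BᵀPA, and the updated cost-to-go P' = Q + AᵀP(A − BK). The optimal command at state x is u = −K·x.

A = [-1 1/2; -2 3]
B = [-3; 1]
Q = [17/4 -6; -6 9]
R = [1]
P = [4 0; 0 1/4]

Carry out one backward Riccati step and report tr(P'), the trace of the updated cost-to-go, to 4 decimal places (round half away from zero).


BᵀP = [-12.0000 0.2500]
S = R + BᵀPB = [1] + [36.2500] = [37.2500]
BᵀPA = [11.5000 -5.2500]
K = S⁻¹·BᵀPA = [0.3087 -0.1409]
A−BK = [-0.0738 0.0772; -2.3087 3.1409]
AᵀP(A−BK) = [1.4497 -1.8792; -1.8792 2.5101]
P' = Q + AᵀP(A−BK) = [5.6997 -7.8792; -7.8792 11.5101]
tr(P') = 17.2097

17.2097


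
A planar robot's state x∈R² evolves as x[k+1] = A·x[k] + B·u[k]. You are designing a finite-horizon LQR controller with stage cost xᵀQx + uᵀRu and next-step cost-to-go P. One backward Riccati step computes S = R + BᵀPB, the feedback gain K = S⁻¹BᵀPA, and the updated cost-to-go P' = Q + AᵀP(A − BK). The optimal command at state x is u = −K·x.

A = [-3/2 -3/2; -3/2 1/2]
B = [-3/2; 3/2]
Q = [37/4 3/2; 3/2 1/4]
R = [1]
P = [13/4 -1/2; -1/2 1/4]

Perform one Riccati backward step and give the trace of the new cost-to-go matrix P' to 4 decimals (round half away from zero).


BᵀP = [-5.6250 1.1250]
S = R + BᵀPB = [1] + [10.1250] = [11.1250]
BᵀPA = [6.7500 9.0000]
K = S⁻¹·BᵀPA = [0.6067 0.8090]
A−BK = [-0.5899 -0.2865; -2.4101 -0.7135]
AᵀP(A−BK) = [1.5295 0.9143; 0.9143 0.8441]
P' = Q + AᵀP(A−BK) = [10.7795 2.4143; 2.4143 1.0941]
tr(P') = 11.8736

11.8736


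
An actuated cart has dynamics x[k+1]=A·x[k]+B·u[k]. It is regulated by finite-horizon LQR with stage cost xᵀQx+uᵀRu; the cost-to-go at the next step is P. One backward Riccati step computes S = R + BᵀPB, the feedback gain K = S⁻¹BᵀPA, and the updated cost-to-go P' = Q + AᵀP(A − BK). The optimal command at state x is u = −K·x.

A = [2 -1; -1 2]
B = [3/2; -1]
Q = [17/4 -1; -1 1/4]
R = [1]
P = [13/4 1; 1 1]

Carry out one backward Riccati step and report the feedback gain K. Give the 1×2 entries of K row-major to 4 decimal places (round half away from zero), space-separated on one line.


1.1485 -0.4554

BᵀP = [3.8750 0.5000]
S = R + BᵀPB = [1] + [5.3125] = [6.3125]
BᵀPA = [7.2500 -2.8750]
K = S⁻¹·BᵀPA = [1.1485 -0.4554]
A−BK = [0.2772 -0.3168; 0.1485 1.5446]
AᵀP(A−BK) = [1.6733 -0.1980; -0.1980 1.9406]
P' = Q + AᵀP(A−BK) = [5.9233 -1.1980; -1.1980 2.1906]
tr(P') = 8.1139


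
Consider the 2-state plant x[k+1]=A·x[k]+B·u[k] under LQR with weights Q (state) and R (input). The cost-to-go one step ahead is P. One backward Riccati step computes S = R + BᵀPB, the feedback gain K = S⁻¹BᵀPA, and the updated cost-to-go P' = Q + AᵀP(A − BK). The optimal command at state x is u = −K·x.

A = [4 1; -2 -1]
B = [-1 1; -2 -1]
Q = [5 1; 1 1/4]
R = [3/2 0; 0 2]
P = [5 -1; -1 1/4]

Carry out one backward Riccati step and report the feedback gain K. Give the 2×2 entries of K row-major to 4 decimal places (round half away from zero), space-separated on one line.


BᵀP = [-3.0000 0.5000; 6.0000 -1.2500]
S = R + BᵀPB = [3/2 0; 0 2] + [2.0000 -3.5000; -3.5000 7.2500] = [3.5000 -3.5000; -3.5000 9.2500]
BᵀPA = [-13.0000 -3.5000; 26.5000 7.2500]
K = S⁻¹·BᵀPA = [-1.3665 -0.3478; 2.3478 0.6522]
A−BK = [0.2857 0.0000; -2.3851 -1.0435]
AᵀP(A−BK) = [17.0186 4.6957; 4.6957 1.3043]
P' = Q + AᵀP(A−BK) = [22.0186 5.6957; 5.6957 1.5543]
tr(P') = 23.5730

-1.3665 -0.3478 2.3478 0.6522


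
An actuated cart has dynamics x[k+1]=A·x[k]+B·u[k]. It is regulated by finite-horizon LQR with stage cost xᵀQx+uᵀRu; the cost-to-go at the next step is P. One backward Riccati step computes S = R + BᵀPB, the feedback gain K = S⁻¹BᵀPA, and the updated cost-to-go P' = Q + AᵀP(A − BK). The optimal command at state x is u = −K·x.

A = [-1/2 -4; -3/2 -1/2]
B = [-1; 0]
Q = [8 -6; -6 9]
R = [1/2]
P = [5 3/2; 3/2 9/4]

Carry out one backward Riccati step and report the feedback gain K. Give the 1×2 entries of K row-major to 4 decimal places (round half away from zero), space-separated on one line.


0.8636 3.7727

BᵀP = [-5.0000 -1.5000]
S = R + BᵀPB = [1/2] + [5.0000] = [5.5000]
BᵀPA = [4.7500 20.7500]
K = S⁻¹·BᵀPA = [0.8636 3.7727]
A−BK = [0.3636 -0.2273; -1.5000 -0.5000]
AᵀP(A−BK) = [4.4602 3.1420; 3.1420 8.2784]
P' = Q + AᵀP(A−BK) = [12.4602 -2.8580; -2.8580 17.2784]
tr(P') = 29.7386


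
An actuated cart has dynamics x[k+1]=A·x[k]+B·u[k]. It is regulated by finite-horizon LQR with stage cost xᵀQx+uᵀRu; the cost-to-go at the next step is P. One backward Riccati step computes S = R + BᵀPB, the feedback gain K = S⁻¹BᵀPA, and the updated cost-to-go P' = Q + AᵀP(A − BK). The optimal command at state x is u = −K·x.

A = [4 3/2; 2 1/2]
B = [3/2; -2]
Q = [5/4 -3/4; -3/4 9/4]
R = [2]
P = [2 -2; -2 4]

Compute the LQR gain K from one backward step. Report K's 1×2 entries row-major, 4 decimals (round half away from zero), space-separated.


0.1739 0.1449

BᵀP = [7.0000 -11.0000]
S = R + BᵀPB = [2] + [32.5000] = [34.5000]
BᵀPA = [6.0000 5.0000]
K = S⁻¹·BᵀPA = [0.1739 0.1449]
A−BK = [3.7391 1.2826; 2.3478 0.7899]
AᵀP(A−BK) = [14.9565 5.1304; 5.1304 1.7754]
P' = Q + AᵀP(A−BK) = [16.2065 4.3804; 4.3804 4.0254]
tr(P') = 20.2319


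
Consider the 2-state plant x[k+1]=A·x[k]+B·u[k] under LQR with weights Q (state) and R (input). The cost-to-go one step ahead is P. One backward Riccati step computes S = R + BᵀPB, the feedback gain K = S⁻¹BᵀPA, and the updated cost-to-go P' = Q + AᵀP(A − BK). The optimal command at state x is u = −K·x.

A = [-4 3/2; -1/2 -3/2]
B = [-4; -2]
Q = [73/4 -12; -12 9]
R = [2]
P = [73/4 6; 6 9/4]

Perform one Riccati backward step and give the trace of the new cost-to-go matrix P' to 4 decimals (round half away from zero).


30.4171

BᵀP = [-85.0000 -28.5000]
S = R + BᵀPB = [2] + [397.0000] = [399.0000]
BᵀPA = [354.2500 -84.7500]
K = S⁻¹·BᵀPA = [0.8878 -0.2124]
A−BK = [-0.4486 0.6504; 1.2757 -1.9248]
AᵀP(A−BK) = [2.0435 -1.0677; -1.0677 1.1236]
P' = Q + AᵀP(A−BK) = [20.2935 -13.0677; -13.0677 10.1236]
tr(P') = 30.4171


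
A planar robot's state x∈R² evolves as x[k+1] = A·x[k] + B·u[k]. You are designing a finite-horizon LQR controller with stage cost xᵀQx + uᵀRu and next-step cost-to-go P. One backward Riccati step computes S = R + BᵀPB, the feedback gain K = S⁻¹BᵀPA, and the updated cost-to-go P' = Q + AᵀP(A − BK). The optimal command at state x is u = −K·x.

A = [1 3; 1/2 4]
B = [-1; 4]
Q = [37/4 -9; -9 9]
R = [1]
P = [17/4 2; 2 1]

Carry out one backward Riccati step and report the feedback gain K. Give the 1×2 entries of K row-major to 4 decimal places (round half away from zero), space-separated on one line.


0.9048 3.6667

BᵀP = [3.7500 2.0000]
S = R + BᵀPB = [1] + [4.2500] = [5.2500]
BᵀPA = [4.7500 19.2500]
K = S⁻¹·BᵀPA = [0.9048 3.6667]
A−BK = [1.9048 6.6667; -3.1190 -10.6667]
AᵀP(A−BK) = [2.2024 8.3333; 8.3333 31.6667]
P' = Q + AᵀP(A−BK) = [11.4524 -0.6667; -0.6667 40.6667]
tr(P') = 52.1190


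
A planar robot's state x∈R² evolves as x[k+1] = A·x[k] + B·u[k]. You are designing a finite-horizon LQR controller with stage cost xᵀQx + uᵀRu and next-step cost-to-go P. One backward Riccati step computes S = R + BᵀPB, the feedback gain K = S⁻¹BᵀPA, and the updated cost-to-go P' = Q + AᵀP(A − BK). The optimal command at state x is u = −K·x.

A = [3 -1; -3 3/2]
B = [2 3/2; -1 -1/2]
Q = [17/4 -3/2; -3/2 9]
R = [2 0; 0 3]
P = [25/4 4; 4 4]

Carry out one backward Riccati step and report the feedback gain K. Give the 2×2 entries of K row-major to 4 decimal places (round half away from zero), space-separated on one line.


BᵀP = [8.5000 4.0000; 7.3750 4.0000]
S = R + BᵀPB = [2 0; 0 3] + [13.0000 10.7500; 10.7500 9.0625] = [15.0000 10.7500; 10.7500 12.0625]
BᵀPA = [13.5000 -2.5000; 10.1250 -1.3750]
K = S⁻¹·BᵀPA = [0.8260 -0.2352; 0.1033 0.0956]
A−BK = [1.1931 -0.6730; -2.1224 1.3126]
AᵀP(A−BK) = [8.0535 -4.5430; -4.5430 2.7935]
P' = Q + AᵀP(A−BK) = [12.3035 -6.0430; -6.0430 11.7935]
tr(P') = 24.0970

0.8260 -0.2352 0.1033 0.0956


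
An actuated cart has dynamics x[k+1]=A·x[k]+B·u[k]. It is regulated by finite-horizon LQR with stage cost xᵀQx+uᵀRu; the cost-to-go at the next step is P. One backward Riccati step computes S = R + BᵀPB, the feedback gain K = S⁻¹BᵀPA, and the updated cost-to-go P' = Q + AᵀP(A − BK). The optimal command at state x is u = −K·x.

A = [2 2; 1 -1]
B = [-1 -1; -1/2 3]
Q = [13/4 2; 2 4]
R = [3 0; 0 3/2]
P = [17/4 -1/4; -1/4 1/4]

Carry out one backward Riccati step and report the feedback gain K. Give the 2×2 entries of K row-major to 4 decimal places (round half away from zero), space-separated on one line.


BᵀP = [-4.1250 0.1250; -5.0000 1.0000]
S = R + BᵀPB = [3 0; 0 3/2] + [4.0625 4.5000; 4.5000 8.0000] = [7.0625 4.5000; 4.5000 9.5000]
BᵀPA = [-8.1250 -8.3750; -9.0000 -11.0000]
K = S⁻¹·BᵀPA = [-0.7832 -0.6418; -0.5764 -0.8539]
A−BK = [0.6404 0.5043; 2.3376 1.2408]
AᵀP(A−BK) = [4.6991 3.8506; 3.8506 3.4823]
P' = Q + AᵀP(A−BK) = [7.9491 5.8506; 5.8506 7.4823]
tr(P') = 15.4315

-0.7832 -0.6418 -0.5764 -0.8539


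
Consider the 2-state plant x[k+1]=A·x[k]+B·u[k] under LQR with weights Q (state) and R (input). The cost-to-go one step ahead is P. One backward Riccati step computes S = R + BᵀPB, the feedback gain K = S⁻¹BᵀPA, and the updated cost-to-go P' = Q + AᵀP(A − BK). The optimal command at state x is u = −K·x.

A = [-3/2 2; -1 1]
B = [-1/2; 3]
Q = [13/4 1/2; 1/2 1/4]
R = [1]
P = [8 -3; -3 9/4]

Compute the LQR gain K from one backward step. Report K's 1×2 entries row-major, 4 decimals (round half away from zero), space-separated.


0.3488 -0.5504

BᵀP = [-13.0000 8.2500]
S = R + BᵀPB = [1] + [31.2500] = [32.2500]
BᵀPA = [11.2500 -17.7500]
K = S⁻¹·BᵀPA = [0.3488 -0.5504]
A−BK = [-1.3256 1.7248; -2.0465 2.6512]
AᵀP(A−BK) = [7.3256 -9.5581; -9.5581 12.4806]
P' = Q + AᵀP(A−BK) = [10.5756 -9.0581; -9.0581 12.7306]
tr(P') = 23.3062


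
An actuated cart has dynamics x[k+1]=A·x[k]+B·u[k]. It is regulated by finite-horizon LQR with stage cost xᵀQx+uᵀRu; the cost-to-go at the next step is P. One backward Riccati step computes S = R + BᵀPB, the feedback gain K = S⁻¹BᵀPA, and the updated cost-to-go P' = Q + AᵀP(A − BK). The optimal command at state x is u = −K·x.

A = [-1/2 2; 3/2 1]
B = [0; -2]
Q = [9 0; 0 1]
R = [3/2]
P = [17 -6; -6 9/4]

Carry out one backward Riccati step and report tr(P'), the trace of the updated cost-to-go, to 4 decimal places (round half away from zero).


BᵀP = [12.0000 -4.5000]
S = R + BᵀPB = [3/2] + [9.0000] = [10.5000]
BᵀPA = [-12.7500 19.5000]
K = S⁻¹·BᵀPA = [-1.2143 1.8571]
A−BK = [-0.5000 2.0000; -0.9286 4.7143]
AᵀP(A−BK) = [2.8304 -4.9464; -4.9464 10.0357]
P' = Q + AᵀP(A−BK) = [11.8304 -4.9464; -4.9464 11.0357]
tr(P') = 22.8661

22.8661


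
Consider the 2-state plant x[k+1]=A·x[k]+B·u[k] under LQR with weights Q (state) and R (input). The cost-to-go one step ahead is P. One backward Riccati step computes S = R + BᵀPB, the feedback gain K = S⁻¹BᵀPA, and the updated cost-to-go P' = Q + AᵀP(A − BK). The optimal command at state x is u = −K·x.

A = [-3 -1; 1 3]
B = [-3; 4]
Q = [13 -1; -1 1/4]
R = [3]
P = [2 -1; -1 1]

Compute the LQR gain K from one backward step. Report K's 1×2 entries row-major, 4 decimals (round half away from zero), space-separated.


BᵀP = [-10.0000 7.0000]
S = R + BᵀPB = [3] + [58.0000] = [61.0000]
BᵀPA = [37.0000 31.0000]
K = S⁻¹·BᵀPA = [0.6066 0.5082]
A−BK = [-1.1803 0.5246; -1.4262 0.9672]
AᵀP(A−BK) = [2.5574 0.1967; 0.1967 1.2459]
P' = Q + AᵀP(A−BK) = [15.5574 -0.8033; -0.8033 1.4959]
tr(P') = 17.0533

0.6066 0.5082


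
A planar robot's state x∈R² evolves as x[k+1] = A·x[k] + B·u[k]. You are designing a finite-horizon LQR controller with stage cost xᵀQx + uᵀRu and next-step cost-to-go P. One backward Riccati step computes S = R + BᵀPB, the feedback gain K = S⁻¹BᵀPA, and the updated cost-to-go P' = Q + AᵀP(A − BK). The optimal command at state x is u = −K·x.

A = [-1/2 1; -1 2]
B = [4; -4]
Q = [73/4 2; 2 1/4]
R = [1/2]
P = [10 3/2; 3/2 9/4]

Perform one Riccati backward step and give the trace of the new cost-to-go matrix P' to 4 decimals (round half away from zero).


BᵀP = [34.0000 -3.0000]
S = R + BᵀPB = [1/2] + [148.0000] = [148.5000]
BᵀPA = [-14.0000 28.0000]
K = S⁻¹·BᵀPA = [-0.0943 0.1886]
A−BK = [-0.1229 0.2458; -1.3771 2.7542]
AᵀP(A−BK) = [4.9301 -9.8603; -9.8603 19.7205]
P' = Q + AᵀP(A−BK) = [23.1801 -7.8603; -7.8603 19.9705]
tr(P') = 43.1507

43.1507


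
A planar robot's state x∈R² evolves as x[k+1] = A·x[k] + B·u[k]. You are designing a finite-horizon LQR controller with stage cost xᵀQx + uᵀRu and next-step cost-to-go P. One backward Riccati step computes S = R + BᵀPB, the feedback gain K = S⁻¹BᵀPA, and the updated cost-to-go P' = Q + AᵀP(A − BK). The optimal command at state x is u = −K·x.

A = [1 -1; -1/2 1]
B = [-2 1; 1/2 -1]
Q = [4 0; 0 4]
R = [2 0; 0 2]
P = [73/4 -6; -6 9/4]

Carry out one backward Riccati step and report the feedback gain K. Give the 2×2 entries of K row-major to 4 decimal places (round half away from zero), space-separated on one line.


-0.3814 0.4185 0.2407 -0.3037

BᵀP = [-39.5000 13.1250; 24.2500 -8.2500]
S = R + BᵀPB = [2 0; 0 2] + [85.5625 -52.6250; -52.6250 32.5000] = [87.5625 -52.6250; -52.6250 34.5000]
BᵀPA = [-46.0625 52.6250; 28.3750 -32.5000]
K = S⁻¹·BᵀPA = [-0.3814 0.4185; 0.2407 -0.3037]
A−BK = [-0.0035 0.1406; -0.0686 0.4870]
AᵀP(A−BK) = [0.4147 -0.4815; -0.4815 0.6074]
P' = Q + AᵀP(A−BK) = [4.4147 -0.4815; -0.4815 4.6074]
tr(P') = 9.0222


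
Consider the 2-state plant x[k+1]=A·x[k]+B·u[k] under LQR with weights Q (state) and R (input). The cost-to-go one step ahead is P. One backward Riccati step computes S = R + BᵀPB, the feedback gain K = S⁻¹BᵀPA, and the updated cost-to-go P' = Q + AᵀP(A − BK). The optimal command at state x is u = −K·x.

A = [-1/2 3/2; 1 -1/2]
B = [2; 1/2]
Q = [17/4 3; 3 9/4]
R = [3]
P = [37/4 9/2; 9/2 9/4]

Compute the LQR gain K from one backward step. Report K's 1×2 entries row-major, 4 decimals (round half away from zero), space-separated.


BᵀP = [20.7500 10.1250]
S = R + BᵀPB = [3] + [46.5625] = [49.5625]
BᵀPA = [-0.2500 26.0625]
K = S⁻¹·BᵀPA = [-0.0050 0.5259]
A−BK = [-0.4899 0.4483; 1.0025 -0.7629]
AᵀP(A−BK) = [0.0612 -0.0560; -0.0560 0.9200]
P' = Q + AᵀP(A−BK) = [4.3112 2.9440; 2.9440 3.1700]
tr(P') = 7.4812

-0.0050 0.5259


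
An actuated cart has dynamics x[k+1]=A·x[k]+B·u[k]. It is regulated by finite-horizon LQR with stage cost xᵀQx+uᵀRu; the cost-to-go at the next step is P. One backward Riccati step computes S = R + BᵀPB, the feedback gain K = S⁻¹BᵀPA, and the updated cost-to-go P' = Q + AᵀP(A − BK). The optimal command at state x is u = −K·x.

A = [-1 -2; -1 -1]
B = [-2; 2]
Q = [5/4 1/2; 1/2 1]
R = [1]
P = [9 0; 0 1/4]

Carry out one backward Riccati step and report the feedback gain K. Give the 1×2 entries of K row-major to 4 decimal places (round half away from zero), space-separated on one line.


BᵀP = [-18.0000 0.5000]
S = R + BᵀPB = [1] + [37.0000] = [38.0000]
BᵀPA = [17.5000 35.5000]
K = S⁻¹·BᵀPA = [0.4605 0.9342]
A−BK = [-0.0789 -0.1316; -1.9211 -2.8684]
AᵀP(A−BK) = [1.1908 1.9013; 1.9013 3.0855]
P' = Q + AᵀP(A−BK) = [2.4408 2.4013; 2.4013 4.0855]
tr(P') = 6.5263

0.4605 0.9342


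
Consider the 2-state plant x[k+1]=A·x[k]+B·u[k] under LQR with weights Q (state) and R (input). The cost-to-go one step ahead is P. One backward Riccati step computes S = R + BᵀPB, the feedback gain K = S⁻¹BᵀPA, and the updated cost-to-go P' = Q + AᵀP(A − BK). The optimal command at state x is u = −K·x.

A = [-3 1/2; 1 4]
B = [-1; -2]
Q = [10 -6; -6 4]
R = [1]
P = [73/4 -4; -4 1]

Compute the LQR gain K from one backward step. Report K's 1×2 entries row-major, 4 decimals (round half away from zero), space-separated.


BᵀP = [-10.2500 2.0000]
S = R + BᵀPB = [1] + [6.2500] = [7.2500]
BᵀPA = [32.7500 2.8750]
K = S⁻¹·BᵀPA = [4.5172 0.3966]
A−BK = [1.5172 0.8966; 10.0345 4.7931]
AᵀP(A−BK) = [41.3103 9.6379; 9.6379 3.4224]
P' = Q + AᵀP(A−BK) = [51.3103 3.6379; 3.6379 7.4224]
tr(P') = 58.7328

4.5172 0.3966


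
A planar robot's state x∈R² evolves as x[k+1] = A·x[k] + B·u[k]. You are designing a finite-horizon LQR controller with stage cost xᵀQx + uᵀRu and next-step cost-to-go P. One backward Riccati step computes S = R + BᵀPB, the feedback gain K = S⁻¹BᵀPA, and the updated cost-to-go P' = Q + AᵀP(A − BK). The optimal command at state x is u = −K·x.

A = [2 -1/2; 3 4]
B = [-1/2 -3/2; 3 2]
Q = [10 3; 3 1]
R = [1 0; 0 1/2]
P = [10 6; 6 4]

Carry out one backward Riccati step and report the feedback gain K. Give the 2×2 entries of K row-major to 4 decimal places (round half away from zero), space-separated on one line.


BᵀP = [13.0000 9.0000; -3.0000 -1.0000]
S = R + BᵀPB = [1 0; 0 1/2] + [20.5000 -1.5000; -1.5000 2.5000] = [21.5000 -1.5000; -1.5000 3.0000]
BᵀPA = [53.0000 29.5000; -9.0000 -2.5000]
K = S⁻¹·BᵀPA = [2.3373 1.3614; -1.8313 -0.1526]
A−BK = [0.4217 -0.0482; -0.3494 0.2209]
AᵀP(A−BK) = [7.6386 3.4699; 3.4699 1.9558]
P' = Q + AᵀP(A−BK) = [17.6386 6.4699; 6.4699 2.9558]
tr(P') = 20.5944

2.3373 1.3614 -1.8313 -0.1526


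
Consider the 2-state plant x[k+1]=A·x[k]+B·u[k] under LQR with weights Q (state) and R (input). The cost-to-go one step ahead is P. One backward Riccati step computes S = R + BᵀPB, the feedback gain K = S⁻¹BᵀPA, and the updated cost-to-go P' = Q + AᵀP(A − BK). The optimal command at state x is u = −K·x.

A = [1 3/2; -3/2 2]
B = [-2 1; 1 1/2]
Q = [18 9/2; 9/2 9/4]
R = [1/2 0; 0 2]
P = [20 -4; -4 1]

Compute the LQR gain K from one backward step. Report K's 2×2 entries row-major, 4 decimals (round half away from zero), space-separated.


-0.5978 -0.3925 -0.0200 0.2464

BᵀP = [-44.0000 9.0000; 18.0000 -3.5000]
S = R + BᵀPB = [1/2 0; 0 2] + [97.0000 -39.5000; -39.5000 16.2500] = [97.5000 -39.5000; -39.5000 18.2500]
BᵀPA = [-57.5000 -48.0000; 23.2500 20.0000]
K = S⁻¹·BᵀPA = [-0.5978 -0.3925; -0.0200 0.2464]
A−BK = [-0.1757 0.4686; -0.8922 2.2693]
AᵀP(A−BK) = [0.3388 -0.2966; -0.2966 1.2327]
P' = Q + AᵀP(A−BK) = [18.3388 4.2034; 4.2034 3.4827]
tr(P') = 21.8216


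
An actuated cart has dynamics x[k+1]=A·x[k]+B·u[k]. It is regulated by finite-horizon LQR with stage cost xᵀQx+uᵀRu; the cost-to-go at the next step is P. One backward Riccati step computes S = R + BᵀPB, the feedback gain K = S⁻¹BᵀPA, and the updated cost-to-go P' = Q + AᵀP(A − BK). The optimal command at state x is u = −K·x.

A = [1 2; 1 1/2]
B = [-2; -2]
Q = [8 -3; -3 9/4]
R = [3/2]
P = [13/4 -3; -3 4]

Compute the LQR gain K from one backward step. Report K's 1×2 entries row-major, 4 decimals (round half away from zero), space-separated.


BᵀP = [-0.5000 -2.0000]
S = R + BᵀPB = [3/2] + [5.0000] = [6.5000]
BᵀPA = [-2.5000 -2.0000]
K = S⁻¹·BᵀPA = [-0.3846 -0.3077]
A−BK = [0.2308 1.3846; 0.2308 -0.1154]
AᵀP(A−BK) = [0.2885 0.2308; 0.2308 7.3846]
P' = Q + AᵀP(A−BK) = [8.2885 -2.7692; -2.7692 9.6346]
tr(P') = 17.9231

-0.3846 -0.3077


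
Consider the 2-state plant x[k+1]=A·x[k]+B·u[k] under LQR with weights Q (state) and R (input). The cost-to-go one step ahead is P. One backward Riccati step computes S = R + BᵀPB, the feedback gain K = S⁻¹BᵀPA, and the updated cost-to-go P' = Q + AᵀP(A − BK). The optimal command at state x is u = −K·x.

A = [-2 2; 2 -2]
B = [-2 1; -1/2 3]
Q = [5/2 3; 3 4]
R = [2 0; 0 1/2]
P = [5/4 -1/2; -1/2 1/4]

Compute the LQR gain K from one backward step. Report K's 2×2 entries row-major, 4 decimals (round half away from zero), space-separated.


BᵀP = [-2.2500 0.8750; -0.2500 0.2500]
S = R + BᵀPB = [2 0; 0 1/2] + [4.0625 0.3750; 0.3750 0.5000] = [6.0625 0.3750; 0.3750 1.0000]
BᵀPA = [6.2500 -6.2500; 1.0000 -1.0000]
K = S⁻¹·BᵀPA = [0.9921 -0.9921; 0.6280 -0.6280]
A−BK = [-0.6438 0.6438; 0.6121 -0.6121]
AᵀP(A−BK) = [3.1715 -3.1715; -3.1715 3.1715]
P' = Q + AᵀP(A−BK) = [5.6715 -0.1715; -0.1715 7.1715]
tr(P') = 12.8430

0.9921 -0.9921 0.6280 -0.6280
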